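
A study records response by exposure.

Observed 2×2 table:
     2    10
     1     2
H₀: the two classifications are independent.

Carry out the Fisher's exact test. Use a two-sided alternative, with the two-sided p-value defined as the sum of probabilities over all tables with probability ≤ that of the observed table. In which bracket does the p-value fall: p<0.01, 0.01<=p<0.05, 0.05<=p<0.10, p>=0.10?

p-value bracket: p>=0.10

Margins: r₁=12, r₂=3, c₁=3, c₂=12, n=15
p_obs = C(12,2)·C(3,1)/C(15,3); sum pmf over tables with pmf ≤ p_obs
p-value (two-sided) = 0.51648
→ bracket: p>=0.10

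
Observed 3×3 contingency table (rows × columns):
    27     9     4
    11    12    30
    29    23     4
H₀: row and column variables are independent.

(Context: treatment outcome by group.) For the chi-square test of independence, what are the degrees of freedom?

df = (r−1)(c−1) = (3−1)·(3−1) = 4

degrees of freedom = 4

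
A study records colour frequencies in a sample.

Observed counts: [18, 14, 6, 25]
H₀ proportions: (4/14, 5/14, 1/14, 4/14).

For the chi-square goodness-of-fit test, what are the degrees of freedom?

degrees of freedom = 3

df = k − 1 = 4 − 1 = 3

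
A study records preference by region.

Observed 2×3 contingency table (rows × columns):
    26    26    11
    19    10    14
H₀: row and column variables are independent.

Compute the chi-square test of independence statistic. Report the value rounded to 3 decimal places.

Row totals [63, 43], col totals [45, 36, 25], n=106
χ² = (26−26.75)²/26.75 + (26−21.40)²/21.40 + (11−14.86)²/14.86 + (19−18.25)²/18.25 + (10−14.60)²/14.60 + (14−10.14)²/10.14 = 4.9631
df = 2

test statistic = 4.963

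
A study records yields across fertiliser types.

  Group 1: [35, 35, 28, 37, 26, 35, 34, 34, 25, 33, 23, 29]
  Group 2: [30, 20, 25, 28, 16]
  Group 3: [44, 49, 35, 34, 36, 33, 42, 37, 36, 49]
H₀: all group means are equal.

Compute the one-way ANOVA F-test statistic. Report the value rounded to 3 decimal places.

Group means [31.17, 23.80, 39.50], grand mean 32.889
SSB = Σnᵢ(x̄ᵢ−x̄)² = 885.700; SSW = ΣΣ(x−x̄ᵢ)² = 706.967
MSB = 885.700/2 = 442.8500; MSW = 706.967/24 = 29.4569
F = MSB/MSW = 15.0338
df = (2, 24)

test statistic = 15.034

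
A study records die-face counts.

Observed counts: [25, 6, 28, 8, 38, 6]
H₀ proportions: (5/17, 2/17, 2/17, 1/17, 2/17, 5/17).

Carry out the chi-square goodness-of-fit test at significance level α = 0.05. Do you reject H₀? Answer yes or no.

reject H₀: yes

n = 111; E_i = n·p_i = [32.65, 13.06, 13.06, 6.53, 13.06, 32.65]
χ² = (25−32.65)²/32.65 + (6−13.06)²/13.06 + (28−13.06)²/13.06 + (8−6.53)²/6.53 + (38−13.06)²/13.06 + (6−32.65)²/32.65 = 92.4180
df = 5
p-value (upper-tail) = 0.00000
At α=0.05: p < α → reject H₀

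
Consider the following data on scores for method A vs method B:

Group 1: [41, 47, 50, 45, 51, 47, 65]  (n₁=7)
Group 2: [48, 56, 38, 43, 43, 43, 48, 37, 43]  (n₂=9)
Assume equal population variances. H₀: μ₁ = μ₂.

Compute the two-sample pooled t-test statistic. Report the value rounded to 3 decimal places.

x̄₁=49.429, s₁=7.613, n₁=7
x̄₂=44.333, s₂=5.745, n₂=9
s_p² = [6·7.613² + 8·5.745²]/14 = 43.6939
SE = √(s_p²·(1/7+1/9)) = 3.3312
t = (49.429−44.333)/3.3312 = 1.5296
df = 14

test statistic = 1.530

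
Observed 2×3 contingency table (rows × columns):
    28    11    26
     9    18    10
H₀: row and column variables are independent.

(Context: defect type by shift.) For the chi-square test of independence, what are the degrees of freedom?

degrees of freedom = 2

df = (r−1)(c−1) = (2−1)·(3−1) = 2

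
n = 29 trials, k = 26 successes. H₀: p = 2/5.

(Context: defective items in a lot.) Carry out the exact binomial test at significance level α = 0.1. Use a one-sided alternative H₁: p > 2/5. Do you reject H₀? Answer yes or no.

Exact binomial: n=29, k=26, p₀=2/5=0.4000
P(X≥26) from Σ C(n,i)·p₀^i·(1−p₀)^(n−i)
p-value (one-sided, H₁ greater) = 0.00000
At α=0.1: p < α → reject H₀

reject H₀: yes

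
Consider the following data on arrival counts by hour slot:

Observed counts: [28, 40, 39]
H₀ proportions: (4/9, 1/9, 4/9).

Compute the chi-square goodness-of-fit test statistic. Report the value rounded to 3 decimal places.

n = 107; E_i = n·p_i = [47.56, 11.89, 47.56]
χ² = (28−47.56)²/47.56 + (40−11.89)²/11.89 + (39−47.56)²/47.56 = 76.0491
df = 2

test statistic = 76.049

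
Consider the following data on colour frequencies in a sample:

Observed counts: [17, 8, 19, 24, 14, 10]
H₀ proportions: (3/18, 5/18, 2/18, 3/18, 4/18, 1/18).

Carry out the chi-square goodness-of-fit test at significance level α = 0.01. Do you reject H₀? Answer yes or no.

reject H₀: yes

n = 92; E_i = n·p_i = [15.33, 25.56, 10.22, 15.33, 20.44, 5.11]
χ² = (17−15.33)²/15.33 + (8−25.56)²/25.56 + (19−10.22)²/10.22 + (24−15.33)²/15.33 + (14−20.44)²/20.44 + (10−5.11)²/5.11 = 31.3848
df = 5
p-value (upper-tail) = 0.00001
At α=0.01: p < α → reject H₀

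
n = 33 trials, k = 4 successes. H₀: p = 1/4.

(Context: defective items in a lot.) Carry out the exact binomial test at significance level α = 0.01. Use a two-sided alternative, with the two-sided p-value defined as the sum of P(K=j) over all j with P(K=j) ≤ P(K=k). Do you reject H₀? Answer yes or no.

reject H₀: no

Exact binomial: n=33, k=4, p₀=1/4=0.2500
P(X=j) = C(n,j)·p₀^j·(1−p₀)^(n−j); p = Σ P(X=j) over j with P(X=j) ≤ P(X=4)
p-value (two-sided) = 0.10703
At α=0.01: p ≥ α → fail to reject H₀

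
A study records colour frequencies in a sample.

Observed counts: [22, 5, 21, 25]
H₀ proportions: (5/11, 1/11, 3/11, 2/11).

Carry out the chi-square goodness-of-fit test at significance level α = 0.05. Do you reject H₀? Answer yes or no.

reject H₀: yes

n = 73; E_i = n·p_i = [33.18, 6.64, 19.91, 13.27]
χ² = (22−33.18)²/33.18 + (5−6.64)²/6.64 + (21−19.91)²/19.91 + (25−13.27)²/13.27 = 14.5932
df = 3
p-value (upper-tail) = 0.00220
At α=0.05: p < α → reject H₀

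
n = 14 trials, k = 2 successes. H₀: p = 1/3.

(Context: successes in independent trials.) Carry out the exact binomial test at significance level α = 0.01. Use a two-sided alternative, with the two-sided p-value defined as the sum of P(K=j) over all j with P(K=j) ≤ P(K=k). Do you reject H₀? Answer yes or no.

Exact binomial: n=14, k=2, p₀=1/3=0.3333
P(X=j) = C(n,j)·p₀^j·(1−p₀)^(n−j); p = Σ P(X=j) over j with P(X=j) ≤ P(X=2)
p-value (two-sided) = 0.16295
At α=0.01: p ≥ α → fail to reject H₀

reject H₀: no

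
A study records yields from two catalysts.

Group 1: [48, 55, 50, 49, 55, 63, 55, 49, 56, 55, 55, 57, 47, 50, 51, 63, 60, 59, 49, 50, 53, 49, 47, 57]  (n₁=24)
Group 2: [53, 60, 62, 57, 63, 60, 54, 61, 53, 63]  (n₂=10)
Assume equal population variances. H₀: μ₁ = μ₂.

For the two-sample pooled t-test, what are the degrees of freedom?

degrees of freedom = 32

df = n₁ + n₂ − 2 = 24 + 10 − 2 = 32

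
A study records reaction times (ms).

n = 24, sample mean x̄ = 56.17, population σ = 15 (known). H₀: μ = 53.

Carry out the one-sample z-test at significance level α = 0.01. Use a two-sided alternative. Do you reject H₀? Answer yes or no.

SE = σ/√n = 15/√24 = 3.0619
z = (x̄−μ₀)/SE = (56.17−53)/3.0619 = 1.0353
p-value (two-sided) = 0.30052
At α=0.01: p ≥ α → fail to reject H₀

reject H₀: no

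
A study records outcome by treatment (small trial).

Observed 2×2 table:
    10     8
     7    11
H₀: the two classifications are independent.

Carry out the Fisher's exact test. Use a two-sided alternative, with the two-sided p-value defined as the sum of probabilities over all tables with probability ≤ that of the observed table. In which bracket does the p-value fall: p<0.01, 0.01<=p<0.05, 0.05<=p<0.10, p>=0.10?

Margins: r₁=18, r₂=18, c₁=17, c₂=19, n=36
p_obs = C(18,10)·C(18,7)/C(36,17); sum pmf over tables with pmf ≤ p_obs
p-value (two-sided) = 0.50509
→ bracket: p>=0.10

p-value bracket: p>=0.10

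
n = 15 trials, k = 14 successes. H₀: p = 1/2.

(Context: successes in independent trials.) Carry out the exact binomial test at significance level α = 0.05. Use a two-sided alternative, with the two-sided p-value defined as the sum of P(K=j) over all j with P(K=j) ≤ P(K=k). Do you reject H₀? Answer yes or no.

Exact binomial: n=15, k=14, p₀=1/2=0.5000
P(X=j) = C(n,j)·p₀^j·(1−p₀)^(n−j); p = Σ P(X=j) over j with P(X=j) ≤ P(X=14)
p-value (two-sided) = 0.00098
At α=0.05: p < α → reject H₀

reject H₀: yes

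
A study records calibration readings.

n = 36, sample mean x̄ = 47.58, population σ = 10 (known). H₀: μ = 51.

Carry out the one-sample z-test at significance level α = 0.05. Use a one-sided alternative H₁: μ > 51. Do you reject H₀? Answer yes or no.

SE = σ/√n = 10/√36 = 1.6667
z = (x̄−μ₀)/SE = (47.58−51)/1.6667 = -2.0520
p-value (one-sided, H₁ greater) = 0.97992
At α=0.05: p ≥ α → fail to reject H₀

reject H₀: no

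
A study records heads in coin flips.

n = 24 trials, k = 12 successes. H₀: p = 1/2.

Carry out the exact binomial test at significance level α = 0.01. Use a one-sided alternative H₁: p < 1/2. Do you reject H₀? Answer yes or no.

Exact binomial: n=24, k=12, p₀=1/2=0.5000
P(X≤12) from Σ C(n,i)·p₀^i·(1−p₀)^(n−i)
p-value (one-sided, H₁ less) = 0.58059
At α=0.01: p ≥ α → fail to reject H₀

reject H₀: no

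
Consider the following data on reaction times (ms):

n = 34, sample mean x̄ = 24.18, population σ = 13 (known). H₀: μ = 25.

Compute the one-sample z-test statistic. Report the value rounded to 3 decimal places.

test statistic = -0.368

SE = σ/√n = 13/√34 = 2.2295
z = (x̄−μ₀)/SE = (24.18−25)/2.2295 = -0.3678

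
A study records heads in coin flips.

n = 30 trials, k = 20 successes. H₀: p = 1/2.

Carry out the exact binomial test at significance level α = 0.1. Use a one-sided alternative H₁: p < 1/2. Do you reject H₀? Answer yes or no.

Exact binomial: n=30, k=20, p₀=1/2=0.5000
P(X≤20) from Σ C(n,i)·p₀^i·(1−p₀)^(n−i)
p-value (one-sided, H₁ less) = 0.97861
At α=0.1: p ≥ α → fail to reject H₀

reject H₀: no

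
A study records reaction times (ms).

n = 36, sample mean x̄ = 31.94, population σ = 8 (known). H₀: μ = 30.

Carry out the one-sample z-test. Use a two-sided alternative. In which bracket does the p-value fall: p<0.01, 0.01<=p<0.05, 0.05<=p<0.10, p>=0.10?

p-value bracket: p>=0.10

SE = σ/√n = 8/√36 = 1.3333
z = (x̄−μ₀)/SE = (31.94−30)/1.3333 = 1.4550
p-value (two-sided) = 0.14567
→ bracket: p>=0.10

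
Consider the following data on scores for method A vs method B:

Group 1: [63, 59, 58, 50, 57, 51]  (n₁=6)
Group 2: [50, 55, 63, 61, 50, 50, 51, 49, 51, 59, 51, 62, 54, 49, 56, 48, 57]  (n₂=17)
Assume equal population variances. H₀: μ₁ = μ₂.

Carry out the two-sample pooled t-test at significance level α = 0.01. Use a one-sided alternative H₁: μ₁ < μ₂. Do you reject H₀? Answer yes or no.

reject H₀: no

x̄₁=56.333, s₁=4.967, n₁=6
x̄₂=53.882, s₂=4.961, n₂=17
s_p² = [5·4.967² + 16·4.961²]/21 = 24.6237
SE = √(s_p²·(1/6+1/17)) = 2.3564
t = (56.333−53.882)/2.3564 = 1.0402
df = 21
p-value (one-sided, H₁ less) = 0.84495
At α=0.01: p ≥ α → fail to reject H₀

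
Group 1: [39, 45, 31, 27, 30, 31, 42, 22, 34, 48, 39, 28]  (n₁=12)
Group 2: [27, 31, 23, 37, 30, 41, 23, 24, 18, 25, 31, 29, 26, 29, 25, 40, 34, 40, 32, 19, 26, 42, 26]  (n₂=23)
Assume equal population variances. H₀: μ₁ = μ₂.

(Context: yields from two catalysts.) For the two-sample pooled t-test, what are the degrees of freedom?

degrees of freedom = 33

df = n₁ + n₂ − 2 = 12 + 23 − 2 = 33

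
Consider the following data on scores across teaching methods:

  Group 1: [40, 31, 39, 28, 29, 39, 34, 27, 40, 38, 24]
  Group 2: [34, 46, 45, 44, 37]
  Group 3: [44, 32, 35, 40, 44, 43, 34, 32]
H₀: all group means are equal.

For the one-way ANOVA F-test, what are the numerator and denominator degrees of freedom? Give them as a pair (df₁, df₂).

k = 3 groups, N = 24 total
df = (k−1, N−k) = (3−1, 24−3) = (2, 21)

degrees of freedom = [2, 21]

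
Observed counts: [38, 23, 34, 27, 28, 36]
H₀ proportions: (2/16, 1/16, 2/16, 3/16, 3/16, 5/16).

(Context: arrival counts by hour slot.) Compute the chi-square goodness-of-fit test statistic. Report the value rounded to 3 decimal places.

n = 186; E_i = n·p_i = [23.25, 11.62, 23.25, 34.88, 34.88, 58.12]
χ² = (38−23.25)²/23.25 + (23−11.62)²/11.62 + (34−23.25)²/23.25 + (27−34.88)²/34.88 + (28−34.88)²/34.88 + (36−58.12)²/58.12 = 37.0136
df = 5

test statistic = 37.014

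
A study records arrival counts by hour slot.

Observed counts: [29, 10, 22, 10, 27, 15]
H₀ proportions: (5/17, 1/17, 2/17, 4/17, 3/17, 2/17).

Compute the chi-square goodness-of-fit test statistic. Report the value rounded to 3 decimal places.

test statistic = 20.999

n = 113; E_i = n·p_i = [33.24, 6.65, 13.29, 26.59, 19.94, 13.29]
χ² = (29−33.24)²/33.24 + (10−6.65)²/6.65 + (22−13.29)²/13.29 + (10−26.59)²/26.59 + (27−19.94)²/19.94 + (15−13.29)²/13.29 = 20.9991
df = 5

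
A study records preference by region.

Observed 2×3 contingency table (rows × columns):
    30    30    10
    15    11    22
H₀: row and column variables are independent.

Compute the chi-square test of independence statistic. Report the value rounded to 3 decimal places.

test statistic = 14.715

Row totals [70, 48], col totals [45, 41, 32], n=118
χ² = (30−26.69)²/26.69 + (30−24.32)²/24.32 + (10−18.98)²/18.98 + (15−18.31)²/18.31 + (11−16.68)²/16.68 + (22−13.02)²/13.02 = 14.7147
df = 2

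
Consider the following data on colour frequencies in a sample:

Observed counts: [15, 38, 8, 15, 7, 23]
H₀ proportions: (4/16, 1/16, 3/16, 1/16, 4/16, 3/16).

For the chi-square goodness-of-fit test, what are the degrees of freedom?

df = k − 1 = 6 − 1 = 5

degrees of freedom = 5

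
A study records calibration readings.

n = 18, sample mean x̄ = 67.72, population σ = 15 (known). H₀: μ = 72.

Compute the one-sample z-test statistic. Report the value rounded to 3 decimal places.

SE = σ/√n = 15/√18 = 3.5355
z = (x̄−μ₀)/SE = (67.72−72)/3.5355 = -1.2106

test statistic = -1.211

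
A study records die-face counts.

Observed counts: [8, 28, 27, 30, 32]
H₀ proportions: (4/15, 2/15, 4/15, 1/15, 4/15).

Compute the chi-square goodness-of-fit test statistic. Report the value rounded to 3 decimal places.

n = 125; E_i = n·p_i = [33.33, 16.67, 33.33, 8.33, 33.33]
χ² = (8−33.33)²/33.33 + (28−16.67)²/16.67 + (27−33.33)²/33.33 + (30−8.33)²/8.33 + (32−33.33)²/33.33 = 84.5500
df = 4

test statistic = 84.550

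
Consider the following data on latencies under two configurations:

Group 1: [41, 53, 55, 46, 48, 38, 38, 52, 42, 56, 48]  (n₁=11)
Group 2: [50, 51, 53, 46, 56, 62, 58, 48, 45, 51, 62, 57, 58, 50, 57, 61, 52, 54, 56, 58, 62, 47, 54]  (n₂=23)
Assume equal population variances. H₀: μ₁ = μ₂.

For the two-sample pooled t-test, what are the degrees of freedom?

degrees of freedom = 32

df = n₁ + n₂ − 2 = 11 + 23 − 2 = 32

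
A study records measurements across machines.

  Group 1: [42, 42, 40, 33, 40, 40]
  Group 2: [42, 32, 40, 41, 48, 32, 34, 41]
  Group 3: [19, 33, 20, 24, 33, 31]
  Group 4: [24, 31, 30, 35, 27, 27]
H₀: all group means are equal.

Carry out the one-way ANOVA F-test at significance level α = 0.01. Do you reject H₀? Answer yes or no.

reject H₀: yes

Group means [39.50, 38.75, 26.67, 29.00], grand mean 33.885
SSB = Σnᵢ(x̄ᵢ−x̄)² = 834.321; SSW = ΣΣ(x−x̄ᵢ)² = 560.333
MSB = 834.321/3 = 278.1068; MSW = 560.333/22 = 25.4697
F = MSB/MSW = 10.9191
df = (3, 22)
p-value (upper-tail) = 0.00014
At α=0.01: p < α → reject H₀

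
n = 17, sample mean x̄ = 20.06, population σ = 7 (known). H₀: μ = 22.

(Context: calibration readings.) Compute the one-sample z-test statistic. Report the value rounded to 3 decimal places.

test statistic = -1.143

SE = σ/√n = 7/√17 = 1.6977
z = (x̄−μ₀)/SE = (20.06−22)/1.6977 = -1.1427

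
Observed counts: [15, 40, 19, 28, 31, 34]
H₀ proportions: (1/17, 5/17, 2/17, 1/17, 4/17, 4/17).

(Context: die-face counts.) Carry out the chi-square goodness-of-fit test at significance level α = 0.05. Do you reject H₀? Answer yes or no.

reject H₀: yes

n = 167; E_i = n·p_i = [9.82, 49.12, 19.65, 9.82, 39.29, 39.29]
χ² = (15−9.82)²/9.82 + (40−49.12)²/49.12 + (19−19.65)²/19.65 + (28−9.82)²/9.82 + (31−39.29)²/39.29 + (34−39.29)²/39.29 = 40.5374
df = 5
p-value (upper-tail) = 0.00000
At α=0.05: p < α → reject H₀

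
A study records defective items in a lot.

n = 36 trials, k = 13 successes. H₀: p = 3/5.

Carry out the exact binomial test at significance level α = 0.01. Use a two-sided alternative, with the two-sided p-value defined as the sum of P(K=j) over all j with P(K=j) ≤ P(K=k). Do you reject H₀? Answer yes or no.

Exact binomial: n=36, k=13, p₀=3/5=0.6000
P(X=j) = C(n,j)·p₀^j·(1−p₀)^(n−j); p = Σ P(X=j) over j with P(X=j) ≤ P(X=13)
p-value (two-sided) = 0.00565
At α=0.01: p < α → reject H₀

reject H₀: yes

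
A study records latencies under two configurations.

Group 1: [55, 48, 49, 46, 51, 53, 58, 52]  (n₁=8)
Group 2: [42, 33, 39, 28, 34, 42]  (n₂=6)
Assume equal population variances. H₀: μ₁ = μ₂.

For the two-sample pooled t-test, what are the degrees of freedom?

degrees of freedom = 12

df = n₁ + n₂ − 2 = 8 + 6 − 2 = 12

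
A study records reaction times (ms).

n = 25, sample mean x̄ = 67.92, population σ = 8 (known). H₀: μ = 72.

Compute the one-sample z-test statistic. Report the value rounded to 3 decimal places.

SE = σ/√n = 8/√25 = 1.6000
z = (x̄−μ₀)/SE = (67.92−72)/1.6000 = -2.5500

test statistic = -2.550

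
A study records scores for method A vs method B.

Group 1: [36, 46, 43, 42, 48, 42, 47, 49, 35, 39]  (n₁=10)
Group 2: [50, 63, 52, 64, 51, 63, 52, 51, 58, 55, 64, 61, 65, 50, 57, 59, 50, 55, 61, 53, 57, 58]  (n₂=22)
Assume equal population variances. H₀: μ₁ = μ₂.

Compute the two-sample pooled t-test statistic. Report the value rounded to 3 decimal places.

test statistic = -7.237

x̄₁=42.700, s₁=4.900, n₁=10
x̄₂=56.773, s₂=5.182, n₂=22
s_p² = [9·4.900² + 21·5.182²]/30 = 25.9988
SE = √(s_p²·(1/10+1/22)) = 1.9446
t = (42.700−56.773)/1.9446 = -7.2367
df = 30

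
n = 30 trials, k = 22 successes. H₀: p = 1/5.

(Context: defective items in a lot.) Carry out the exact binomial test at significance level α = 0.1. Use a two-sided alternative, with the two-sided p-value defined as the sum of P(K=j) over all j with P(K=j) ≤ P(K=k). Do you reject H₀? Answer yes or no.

Exact binomial: n=30, k=22, p₀=1/5=0.2000
P(X=j) = C(n,j)·p₀^j·(1−p₀)^(n−j); p = Σ P(X=j) over j with P(X=j) ≤ P(X=22)
p-value (two-sided) = 0.00000
At α=0.1: p < α → reject H₀

reject H₀: yes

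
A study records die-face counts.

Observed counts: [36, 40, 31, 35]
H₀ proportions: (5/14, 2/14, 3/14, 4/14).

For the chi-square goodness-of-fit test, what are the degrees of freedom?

df = k − 1 = 4 − 1 = 3

degrees of freedom = 3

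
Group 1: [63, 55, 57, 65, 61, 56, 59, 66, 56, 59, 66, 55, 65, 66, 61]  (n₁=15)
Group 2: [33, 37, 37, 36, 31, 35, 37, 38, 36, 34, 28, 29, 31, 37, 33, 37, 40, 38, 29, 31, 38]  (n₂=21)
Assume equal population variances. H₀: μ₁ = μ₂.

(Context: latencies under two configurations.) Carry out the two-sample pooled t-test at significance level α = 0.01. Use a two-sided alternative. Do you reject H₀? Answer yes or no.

reject H₀: yes

x̄₁=60.667, s₁=4.271, n₁=15
x̄₂=34.524, s₂=3.516, n₂=21
s_p² = [14·4.271² + 20·3.516²]/34 = 14.7815
SE = √(s_p²·(1/15+1/21)) = 1.2997
t = (60.667−34.524)/1.2997 = 20.1140
df = 34
p-value (two-sided) = 0.00000
At α=0.01: p < α → reject H₀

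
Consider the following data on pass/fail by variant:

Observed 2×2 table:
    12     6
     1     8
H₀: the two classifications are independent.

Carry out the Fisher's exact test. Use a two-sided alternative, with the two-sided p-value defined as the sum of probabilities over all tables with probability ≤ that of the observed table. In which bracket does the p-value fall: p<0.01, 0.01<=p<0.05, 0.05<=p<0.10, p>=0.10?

p-value bracket: 0.01<=p<0.05

Margins: r₁=18, r₂=9, c₁=13, c₂=14, n=27
p_obs = C(18,12)·C(9,1)/C(27,13); sum pmf over tables with pmf ≤ p_obs
p-value (two-sided) = 0.01275
→ bracket: 0.01<=p<0.05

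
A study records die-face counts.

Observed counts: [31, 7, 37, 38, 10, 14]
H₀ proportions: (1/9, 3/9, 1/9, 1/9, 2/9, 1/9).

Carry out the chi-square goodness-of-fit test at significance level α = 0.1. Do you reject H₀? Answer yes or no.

n = 137; E_i = n·p_i = [15.22, 45.67, 15.22, 15.22, 30.44, 15.22]
χ² = (31−15.22)²/15.22 + (7−45.67)²/45.67 + (37−15.22)²/15.22 + (38−15.22)²/15.22 + (10−30.44)²/30.44 + (14−15.22)²/15.22 = 128.1606
df = 5
p-value (upper-tail) = 0.00000
At α=0.1: p < α → reject H₀

reject H₀: yes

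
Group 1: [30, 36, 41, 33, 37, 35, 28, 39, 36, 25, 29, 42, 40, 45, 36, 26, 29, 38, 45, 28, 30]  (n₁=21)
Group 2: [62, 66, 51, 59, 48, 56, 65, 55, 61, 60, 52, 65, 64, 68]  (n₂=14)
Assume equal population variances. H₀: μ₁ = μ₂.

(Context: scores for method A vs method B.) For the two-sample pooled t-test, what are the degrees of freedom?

degrees of freedom = 33

df = n₁ + n₂ − 2 = 21 + 14 − 2 = 33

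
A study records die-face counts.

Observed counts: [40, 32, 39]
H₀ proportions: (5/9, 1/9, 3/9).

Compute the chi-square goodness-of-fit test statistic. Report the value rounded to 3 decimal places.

n = 111; E_i = n·p_i = [61.67, 12.33, 37.00]
χ² = (40−61.67)²/61.67 + (32−12.33)²/12.33 + (39−37.00)²/37.00 = 39.0811
df = 2

test statistic = 39.081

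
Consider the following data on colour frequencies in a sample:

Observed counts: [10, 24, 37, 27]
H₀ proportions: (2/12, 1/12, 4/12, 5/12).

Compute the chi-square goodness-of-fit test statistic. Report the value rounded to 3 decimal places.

test statistic = 38.414

n = 98; E_i = n·p_i = [16.33, 8.17, 32.67, 40.83]
χ² = (10−16.33)²/16.33 + (24−8.17)²/8.17 + (37−32.67)²/32.67 + (27−40.83)²/40.83 = 38.4143
df = 3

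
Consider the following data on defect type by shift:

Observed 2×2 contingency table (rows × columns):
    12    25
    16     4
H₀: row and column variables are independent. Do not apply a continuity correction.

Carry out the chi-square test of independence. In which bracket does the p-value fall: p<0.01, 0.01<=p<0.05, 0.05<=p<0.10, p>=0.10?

Row totals [37, 20], col totals [28, 29], n=57
χ² = (12−18.18)²/18.18 + (25−18.82)²/18.82 + (16−9.82)²/9.82 + (4−10.18)²/10.18 = 11.7536
df = 1
p-value (upper-tail) = 0.00061
→ bracket: p<0.01

p-value bracket: p<0.01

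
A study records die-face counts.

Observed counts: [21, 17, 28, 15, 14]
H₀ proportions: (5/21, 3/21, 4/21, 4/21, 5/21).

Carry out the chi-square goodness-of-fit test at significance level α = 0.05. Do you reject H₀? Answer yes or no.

reject H₀: yes

n = 95; E_i = n·p_i = [22.62, 13.57, 18.10, 18.10, 22.62]
χ² = (21−22.62)²/22.62 + (17−13.57)²/13.57 + (28−18.10)²/18.10 + (15−18.10)²/18.10 + (14−22.62)²/22.62 = 10.2174
df = 4
p-value (upper-tail) = 0.03692
At α=0.05: p < α → reject H₀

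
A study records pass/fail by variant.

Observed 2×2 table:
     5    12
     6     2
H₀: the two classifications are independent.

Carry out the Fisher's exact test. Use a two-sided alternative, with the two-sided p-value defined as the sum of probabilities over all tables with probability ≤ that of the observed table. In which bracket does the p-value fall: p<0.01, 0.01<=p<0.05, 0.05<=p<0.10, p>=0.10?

Margins: r₁=17, r₂=8, c₁=11, c₂=14, n=25
p_obs = C(17,5)·C(8,6)/C(25,11); sum pmf over tables with pmf ≤ p_obs
p-value (two-sided) = 0.08098
→ bracket: 0.05<=p<0.10

p-value bracket: 0.05<=p<0.10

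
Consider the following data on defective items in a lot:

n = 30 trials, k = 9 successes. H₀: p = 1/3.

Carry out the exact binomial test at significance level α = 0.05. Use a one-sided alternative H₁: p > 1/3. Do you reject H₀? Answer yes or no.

reject H₀: no

Exact binomial: n=30, k=9, p₀=1/3=0.3333
P(X≥9) from Σ C(n,i)·p₀^i·(1−p₀)^(n−i)
p-value (one-sided, H₁ greater) = 0.71398
At α=0.05: p ≥ α → fail to reject H₀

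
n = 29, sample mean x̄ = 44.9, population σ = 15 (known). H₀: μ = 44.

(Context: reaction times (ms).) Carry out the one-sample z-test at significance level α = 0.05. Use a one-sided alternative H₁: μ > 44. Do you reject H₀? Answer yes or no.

SE = σ/√n = 15/√29 = 2.7854
z = (x̄−μ₀)/SE = (44.9−44)/2.7854 = 0.3231
p-value (one-sided, H₁ greater) = 0.37331
At α=0.05: p ≥ α → fail to reject H₀

reject H₀: no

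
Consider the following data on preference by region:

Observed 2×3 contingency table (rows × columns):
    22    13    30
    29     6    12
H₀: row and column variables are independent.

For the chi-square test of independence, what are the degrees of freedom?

df = (r−1)(c−1) = (2−1)·(3−1) = 2

degrees of freedom = 2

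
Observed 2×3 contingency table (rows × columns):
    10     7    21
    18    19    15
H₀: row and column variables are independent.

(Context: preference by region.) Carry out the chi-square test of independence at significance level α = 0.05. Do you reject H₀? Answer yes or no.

Row totals [38, 52], col totals [28, 26, 36], n=90
χ² = (10−11.82)²/11.82 + (7−10.98)²/10.98 + (21−15.20)²/15.20 + (18−16.18)²/16.18 + (19−15.02)²/15.02 + (15−20.80)²/20.80 = 6.8112
df = 2
p-value (upper-tail) = 0.03319
At α=0.05: p < α → reject H₀

reject H₀: yes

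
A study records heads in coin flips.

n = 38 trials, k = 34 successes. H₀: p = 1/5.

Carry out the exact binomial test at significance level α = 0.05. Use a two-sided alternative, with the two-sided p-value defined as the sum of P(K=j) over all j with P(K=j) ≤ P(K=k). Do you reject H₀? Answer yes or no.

reject H₀: yes

Exact binomial: n=38, k=34, p₀=1/5=0.2000
P(X=j) = C(n,j)·p₀^j·(1−p₀)^(n−j); p = Σ P(X=j) over j with P(X=j) ≤ P(X=34)
p-value (two-sided) = 0.00000
At α=0.05: p < α → reject H₀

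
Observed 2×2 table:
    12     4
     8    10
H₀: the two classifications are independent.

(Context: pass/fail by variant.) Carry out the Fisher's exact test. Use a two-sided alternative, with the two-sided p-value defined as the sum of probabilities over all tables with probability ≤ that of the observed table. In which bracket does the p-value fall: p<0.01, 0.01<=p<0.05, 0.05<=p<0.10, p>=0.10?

p-value bracket: 0.05<=p<0.10

Margins: r₁=16, r₂=18, c₁=20, c₂=14, n=34
p_obs = C(16,12)·C(18,8)/C(34,20); sum pmf over tables with pmf ≤ p_obs
p-value (two-sided) = 0.09209
→ bracket: 0.05<=p<0.10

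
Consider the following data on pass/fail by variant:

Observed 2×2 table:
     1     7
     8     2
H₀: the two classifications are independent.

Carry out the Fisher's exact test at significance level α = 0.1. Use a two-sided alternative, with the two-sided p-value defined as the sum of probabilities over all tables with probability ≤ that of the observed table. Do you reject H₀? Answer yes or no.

Margins: r₁=8, r₂=10, c₁=9, c₂=9, n=18
p_obs = C(8,1)·C(10,8)/C(18,9); sum pmf over tables with pmf ≤ p_obs
p-value (two-sided) = 0.01522
At α=0.1: p < α → reject H₀

reject H₀: yes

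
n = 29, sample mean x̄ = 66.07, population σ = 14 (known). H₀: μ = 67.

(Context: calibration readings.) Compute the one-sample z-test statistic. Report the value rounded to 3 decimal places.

test statistic = -0.358

SE = σ/√n = 14/√29 = 2.5997
z = (x̄−μ₀)/SE = (66.07−67)/2.5997 = -0.3577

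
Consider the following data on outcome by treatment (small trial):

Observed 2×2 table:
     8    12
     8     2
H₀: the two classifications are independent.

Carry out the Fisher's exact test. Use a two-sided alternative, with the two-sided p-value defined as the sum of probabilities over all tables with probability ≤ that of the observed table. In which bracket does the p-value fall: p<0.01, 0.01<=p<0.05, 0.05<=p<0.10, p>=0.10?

Margins: r₁=20, r₂=10, c₁=16, c₂=14, n=30
p_obs = C(20,8)·C(10,8)/C(30,16); sum pmf over tables with pmf ≤ p_obs
p-value (two-sided) = 0.05767
→ bracket: 0.05<=p<0.10

p-value bracket: 0.05<=p<0.10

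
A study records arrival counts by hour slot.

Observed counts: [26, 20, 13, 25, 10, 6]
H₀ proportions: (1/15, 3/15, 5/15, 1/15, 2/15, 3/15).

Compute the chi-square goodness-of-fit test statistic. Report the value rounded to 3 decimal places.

test statistic = 129.520

n = 100; E_i = n·p_i = [6.67, 20.00, 33.33, 6.67, 13.33, 20.00]
χ² = (26−6.67)²/6.67 + (20−20.00)²/20.00 + (13−33.33)²/33.33 + (25−6.67)²/6.67 + (10−13.33)²/13.33 + (6−20.00)²/20.00 = 129.5200
df = 5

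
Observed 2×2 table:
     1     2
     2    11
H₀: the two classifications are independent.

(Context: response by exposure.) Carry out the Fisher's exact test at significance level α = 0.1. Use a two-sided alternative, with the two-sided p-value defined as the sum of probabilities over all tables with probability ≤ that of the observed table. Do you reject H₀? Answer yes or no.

Margins: r₁=3, r₂=13, c₁=3, c₂=13, n=16
p_obs = C(3,1)·C(13,2)/C(16,3); sum pmf over tables with pmf ≤ p_obs
p-value (two-sided) = 0.48929
At α=0.1: p ≥ α → fail to reject H₀

reject H₀: no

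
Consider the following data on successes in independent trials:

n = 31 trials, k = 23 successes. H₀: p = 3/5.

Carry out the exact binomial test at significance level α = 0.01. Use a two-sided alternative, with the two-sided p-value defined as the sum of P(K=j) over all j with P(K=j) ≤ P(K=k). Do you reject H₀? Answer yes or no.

reject H₀: no

Exact binomial: n=31, k=23, p₀=3/5=0.6000
P(X=j) = C(n,j)·p₀^j·(1−p₀)^(n−j); p = Σ P(X=j) over j with P(X=j) ≤ P(X=23)
p-value (two-sided) = 0.14151
At α=0.01: p ≥ α → fail to reject H₀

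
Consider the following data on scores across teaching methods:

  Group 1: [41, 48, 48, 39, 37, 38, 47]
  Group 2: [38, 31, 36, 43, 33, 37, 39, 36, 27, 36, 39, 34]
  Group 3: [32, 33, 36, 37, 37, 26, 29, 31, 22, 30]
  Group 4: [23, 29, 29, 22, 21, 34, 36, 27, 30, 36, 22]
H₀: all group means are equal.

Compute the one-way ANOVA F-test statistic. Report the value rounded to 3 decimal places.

Group means [42.57, 35.75, 31.30, 28.09], grand mean 33.725
SSB = Σnᵢ(x̄ᵢ−x̄)² = 1005.002; SSW = ΣΣ(x−x̄ᵢ)² = 864.973
MSB = 1005.002/3 = 335.0005; MSW = 864.973/36 = 24.0270
F = MSB/MSW = 13.9426
df = (3, 36)

test statistic = 13.943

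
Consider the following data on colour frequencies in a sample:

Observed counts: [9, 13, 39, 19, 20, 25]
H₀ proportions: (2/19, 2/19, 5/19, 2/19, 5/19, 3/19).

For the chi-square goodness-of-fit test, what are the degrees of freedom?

degrees of freedom = 5

df = k − 1 = 6 − 1 = 5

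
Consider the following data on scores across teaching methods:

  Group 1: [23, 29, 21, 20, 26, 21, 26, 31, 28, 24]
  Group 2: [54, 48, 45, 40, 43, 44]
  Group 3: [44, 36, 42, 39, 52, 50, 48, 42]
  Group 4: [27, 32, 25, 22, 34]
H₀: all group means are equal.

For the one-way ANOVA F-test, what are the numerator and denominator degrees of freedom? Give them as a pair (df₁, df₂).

k = 4 groups, N = 29 total
df = (k−1, N−k) = (4−1, 29−4) = (3, 25)

degrees of freedom = [3, 25]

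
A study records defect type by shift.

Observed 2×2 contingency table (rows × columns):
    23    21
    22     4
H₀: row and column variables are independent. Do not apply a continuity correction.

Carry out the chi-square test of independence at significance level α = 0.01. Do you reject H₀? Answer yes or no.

Row totals [44, 26], col totals [45, 25], n=70
χ² = (23−28.29)²/28.29 + (21−15.71)²/15.71 + (22−16.71)²/16.71 + (4−9.29)²/9.29 = 7.4460
df = 1
p-value (upper-tail) = 0.00636
At α=0.01: p < α → reject H₀

reject H₀: yes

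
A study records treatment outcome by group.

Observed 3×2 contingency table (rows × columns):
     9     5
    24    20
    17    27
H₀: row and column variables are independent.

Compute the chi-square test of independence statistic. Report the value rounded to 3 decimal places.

test statistic = 3.741

Row totals [14, 44, 44], col totals [50, 52], n=102
χ² = (9−6.86)²/6.86 + (5−7.14)²/7.14 + (24−21.57)²/21.57 + (20−22.43)²/22.43 + (17−21.57)²/21.57 + (27−22.43)²/22.43 = 3.7414
df = 2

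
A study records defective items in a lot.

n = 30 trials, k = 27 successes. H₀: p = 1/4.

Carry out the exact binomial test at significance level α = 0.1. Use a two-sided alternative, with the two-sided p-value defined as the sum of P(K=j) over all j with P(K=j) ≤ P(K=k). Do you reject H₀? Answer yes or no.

Exact binomial: n=30, k=27, p₀=1/4=0.2500
P(X=j) = C(n,j)·p₀^j·(1−p₀)^(n−j); p = Σ P(X=j) over j with P(X=j) ≤ P(X=27)
p-value (two-sided) = 0.00000
At α=0.1: p < α → reject H₀

reject H₀: yes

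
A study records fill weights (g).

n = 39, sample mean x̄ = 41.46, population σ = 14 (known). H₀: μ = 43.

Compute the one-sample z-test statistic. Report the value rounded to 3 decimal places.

test statistic = -0.687

SE = σ/√n = 14/√39 = 2.2418
z = (x̄−μ₀)/SE = (41.46−43)/2.2418 = -0.6869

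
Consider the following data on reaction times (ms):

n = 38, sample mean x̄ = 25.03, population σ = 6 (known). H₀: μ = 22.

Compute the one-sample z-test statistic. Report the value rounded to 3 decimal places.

SE = σ/√n = 6/√38 = 0.9733
z = (x̄−μ₀)/SE = (25.03−22)/0.9733 = 3.1130

test statistic = 3.113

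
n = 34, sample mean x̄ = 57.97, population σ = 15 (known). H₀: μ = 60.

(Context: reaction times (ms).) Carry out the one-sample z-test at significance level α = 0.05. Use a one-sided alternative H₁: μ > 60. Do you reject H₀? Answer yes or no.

SE = σ/√n = 15/√34 = 2.5725
z = (x̄−μ₀)/SE = (57.97−60)/2.5725 = -0.7891
p-value (one-sided, H₁ greater) = 0.78498
At α=0.05: p ≥ α → fail to reject H₀

reject H₀: no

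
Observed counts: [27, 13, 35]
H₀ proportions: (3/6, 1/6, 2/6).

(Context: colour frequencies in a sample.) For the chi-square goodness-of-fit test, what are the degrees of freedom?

degrees of freedom = 2

df = k − 1 = 3 − 1 = 2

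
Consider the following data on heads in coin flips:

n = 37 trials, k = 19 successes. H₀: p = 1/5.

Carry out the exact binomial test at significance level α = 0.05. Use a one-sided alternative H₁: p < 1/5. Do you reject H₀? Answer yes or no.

reject H₀: no

Exact binomial: n=37, k=19, p₀=1/5=0.2000
P(X≤19) from Σ C(n,i)·p₀^i·(1−p₀)^(n−i)
p-value (one-sided, H₁ less) = 1.00000
At α=0.05: p ≥ α → fail to reject H₀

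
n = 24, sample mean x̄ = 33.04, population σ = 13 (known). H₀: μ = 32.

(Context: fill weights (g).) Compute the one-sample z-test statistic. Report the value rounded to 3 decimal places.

test statistic = 0.392

SE = σ/√n = 13/√24 = 2.6536
z = (x̄−μ₀)/SE = (33.04−32)/2.6536 = 0.3919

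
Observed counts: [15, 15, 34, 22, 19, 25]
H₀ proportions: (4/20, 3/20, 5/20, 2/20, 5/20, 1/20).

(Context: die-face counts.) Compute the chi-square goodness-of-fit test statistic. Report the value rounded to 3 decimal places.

n = 130; E_i = n·p_i = [26.00, 19.50, 32.50, 13.00, 32.50, 6.50]
χ² = (15−26.00)²/26.00 + (15−19.50)²/19.50 + (34−32.50)²/32.50 + (22−13.00)²/13.00 + (19−32.50)²/32.50 + (25−6.50)²/6.50 = 70.2538
df = 5

test statistic = 70.254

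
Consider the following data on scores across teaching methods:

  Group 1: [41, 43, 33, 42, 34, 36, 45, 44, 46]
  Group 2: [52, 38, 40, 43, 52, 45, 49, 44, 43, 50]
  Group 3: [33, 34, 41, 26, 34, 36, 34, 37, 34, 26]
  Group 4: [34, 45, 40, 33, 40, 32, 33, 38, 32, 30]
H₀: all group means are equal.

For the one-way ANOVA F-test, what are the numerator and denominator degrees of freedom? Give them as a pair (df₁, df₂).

degrees of freedom = [3, 35]

k = 4 groups, N = 39 total
df = (k−1, N−k) = (4−1, 39−4) = (3, 35)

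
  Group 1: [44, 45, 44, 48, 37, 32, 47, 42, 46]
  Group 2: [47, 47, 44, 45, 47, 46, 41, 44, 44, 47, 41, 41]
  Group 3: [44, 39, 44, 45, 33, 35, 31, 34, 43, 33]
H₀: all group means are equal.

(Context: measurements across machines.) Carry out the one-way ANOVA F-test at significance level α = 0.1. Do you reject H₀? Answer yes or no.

Group means [42.78, 44.50, 38.10], grand mean 41.935
SSB = Σnᵢ(x̄ᵢ−x̄)² = 232.415; SSW = ΣΣ(x−x̄ᵢ)² = 549.456
MSB = 232.415/2 = 116.2077; MSW = 549.456/28 = 19.6234
F = MSB/MSW = 5.9219
df = (2, 28)
p-value (upper-tail) = 0.00716
At α=0.1: p < α → reject H₀

reject H₀: yes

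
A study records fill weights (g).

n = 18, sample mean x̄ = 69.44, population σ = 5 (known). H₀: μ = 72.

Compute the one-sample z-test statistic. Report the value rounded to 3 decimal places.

test statistic = -2.172

SE = σ/√n = 5/√18 = 1.1785
z = (x̄−μ₀)/SE = (69.44−72)/1.1785 = -2.1722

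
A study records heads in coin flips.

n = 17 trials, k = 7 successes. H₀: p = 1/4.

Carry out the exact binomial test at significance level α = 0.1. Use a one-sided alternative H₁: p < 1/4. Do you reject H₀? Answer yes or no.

Exact binomial: n=17, k=7, p₀=1/4=0.2500
P(X≤7) from Σ C(n,i)·p₀^i·(1−p₀)^(n−i)
p-value (one-sided, H₁ less) = 0.95976
At α=0.1: p ≥ α → fail to reject H₀

reject H₀: no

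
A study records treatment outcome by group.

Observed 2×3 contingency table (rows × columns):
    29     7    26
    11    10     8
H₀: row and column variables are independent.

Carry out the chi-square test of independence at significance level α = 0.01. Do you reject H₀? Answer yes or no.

reject H₀: no

Row totals [62, 29], col totals [40, 17, 34], n=91
χ² = (29−27.25)²/27.25 + (7−11.58)²/11.58 + (26−23.16)²/23.16 + (11−12.75)²/12.75 + (10−5.42)²/5.42 + (8−10.84)²/10.84 = 7.1293
df = 2
p-value (upper-tail) = 0.02831
At α=0.01: p ≥ α → fail to reject H₀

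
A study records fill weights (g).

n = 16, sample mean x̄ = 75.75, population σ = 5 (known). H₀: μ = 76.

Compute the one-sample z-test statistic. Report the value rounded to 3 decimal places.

test statistic = -0.200

SE = σ/√n = 5/√16 = 1.2500
z = (x̄−μ₀)/SE = (75.75−76)/1.2500 = -0.2000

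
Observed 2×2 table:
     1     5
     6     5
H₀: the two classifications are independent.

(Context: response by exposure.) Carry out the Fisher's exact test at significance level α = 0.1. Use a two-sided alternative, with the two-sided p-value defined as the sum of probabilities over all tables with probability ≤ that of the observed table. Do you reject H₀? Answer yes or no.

Margins: r₁=6, r₂=11, c₁=7, c₂=10, n=17
p_obs = C(6,1)·C(11,6)/C(17,7); sum pmf over tables with pmf ≤ p_obs
p-value (two-sided) = 0.30430
At α=0.1: p ≥ α → fail to reject H₀

reject H₀: no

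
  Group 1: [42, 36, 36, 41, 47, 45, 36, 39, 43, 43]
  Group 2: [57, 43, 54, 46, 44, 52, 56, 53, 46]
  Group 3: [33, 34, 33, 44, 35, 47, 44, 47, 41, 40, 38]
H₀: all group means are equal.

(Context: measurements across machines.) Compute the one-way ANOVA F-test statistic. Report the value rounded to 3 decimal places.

Group means [40.80, 50.11, 39.64], grand mean 43.167
SSB = Σnᵢ(x̄ᵢ−x̄)² = 627.132; SSW = ΣΣ(x−x̄ᵢ)² = 663.034
MSB = 627.132/2 = 313.5662; MSW = 663.034/27 = 24.5568
F = MSB/MSW = 12.7690
df = (2, 27)

test statistic = 12.769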